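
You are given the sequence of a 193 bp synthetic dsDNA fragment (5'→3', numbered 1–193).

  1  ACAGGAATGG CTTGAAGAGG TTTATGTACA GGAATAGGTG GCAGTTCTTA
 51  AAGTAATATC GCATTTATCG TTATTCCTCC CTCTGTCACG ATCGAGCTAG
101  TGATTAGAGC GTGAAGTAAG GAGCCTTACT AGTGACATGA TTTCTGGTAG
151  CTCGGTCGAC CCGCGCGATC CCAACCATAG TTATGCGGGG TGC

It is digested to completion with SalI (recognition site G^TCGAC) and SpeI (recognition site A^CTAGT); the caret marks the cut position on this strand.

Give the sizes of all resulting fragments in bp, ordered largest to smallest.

The SalI site (GTCGAC) starts at position 155.
SalI cuts after the first base of each site, so after position 155.
The SpeI site (ACTAGT) starts at position 128.
SpeI cuts after the first base of each site, so after position 128.
Combined cut positions: 128, 155.
Linear molecule, 2 cuts → 3 fragments:
  1–128 → 128 bp
  129–155 → 27 bp
  156–193 → 38 bp
Sorted largest to smallest: 128, 38, 27 bp.

128, 38, 27 bp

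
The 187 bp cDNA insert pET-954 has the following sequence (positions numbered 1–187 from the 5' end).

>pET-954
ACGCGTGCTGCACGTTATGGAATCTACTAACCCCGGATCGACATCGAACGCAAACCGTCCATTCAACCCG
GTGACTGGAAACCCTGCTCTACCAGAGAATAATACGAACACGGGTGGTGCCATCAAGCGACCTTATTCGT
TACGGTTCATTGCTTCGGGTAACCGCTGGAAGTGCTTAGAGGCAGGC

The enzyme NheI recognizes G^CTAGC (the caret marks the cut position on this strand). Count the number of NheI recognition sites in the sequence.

0

No occurrence of GCTAGC is present in the sequence.
NheI does not cut: 0 sites.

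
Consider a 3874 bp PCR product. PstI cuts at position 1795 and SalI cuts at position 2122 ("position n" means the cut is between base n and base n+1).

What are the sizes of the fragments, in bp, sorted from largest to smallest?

Combined cut positions (sorted): 1795, 2122.
Linear molecule, 2 cuts → 3 fragments:
  1795 − 0 = 1795 bp
  2122 − 1795 = 327 bp
  3874 − 2122 = 1752 bp
Sorted largest to smallest: 1795, 1752, 327 bp.

1795, 1752, 327 bp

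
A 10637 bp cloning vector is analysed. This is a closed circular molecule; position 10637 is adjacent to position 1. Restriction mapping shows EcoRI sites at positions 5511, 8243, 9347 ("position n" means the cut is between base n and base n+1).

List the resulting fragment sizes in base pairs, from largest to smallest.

6801, 2732, 1104 bp

Circular molecule, 3 cuts → 3 fragments:
  8243 − 5511 = 2732 bp
  9347 − 8243 = 1104 bp
  wrap: 10637 − 9347 + 5511 = 6801 bp
Sorted largest to smallest: 6801, 2732, 1104 bp.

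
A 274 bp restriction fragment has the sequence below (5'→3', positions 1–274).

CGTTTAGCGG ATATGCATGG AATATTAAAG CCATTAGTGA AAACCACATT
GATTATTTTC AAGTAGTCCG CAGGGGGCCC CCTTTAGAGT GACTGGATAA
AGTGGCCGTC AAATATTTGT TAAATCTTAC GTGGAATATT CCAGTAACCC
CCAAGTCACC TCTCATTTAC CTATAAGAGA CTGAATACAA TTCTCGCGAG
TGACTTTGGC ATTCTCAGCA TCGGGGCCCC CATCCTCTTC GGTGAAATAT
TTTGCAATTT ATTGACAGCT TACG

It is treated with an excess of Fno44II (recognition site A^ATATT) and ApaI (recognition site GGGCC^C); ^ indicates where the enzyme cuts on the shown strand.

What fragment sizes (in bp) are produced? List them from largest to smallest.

93, 58, 33, 28, 23, 21, 18 bp

Fno44II sites (AATATT) start at positions 21, 112, 135, 246.
Fno44II cuts after the first base of each site, so after positions 21, 112, 135, 246.
ApaI sites (GGGCCC) start at positions 75, 224.
ApaI cuts after base 5 of each site (before the last base), so after positions 79, 228.
Combined cut positions: 21, 79, 112, 135, 228, 246.
Linear molecule, 6 cuts → 7 fragments:
  1–21 → 21 bp
  22–79 → 58 bp
  80–112 → 33 bp
  113–135 → 23 bp
  136–228 → 93 bp
  229–246 → 18 bp
  247–274 → 28 bp
Sorted largest to smallest: 93, 58, 33, 28, 23, 21, 18 bp.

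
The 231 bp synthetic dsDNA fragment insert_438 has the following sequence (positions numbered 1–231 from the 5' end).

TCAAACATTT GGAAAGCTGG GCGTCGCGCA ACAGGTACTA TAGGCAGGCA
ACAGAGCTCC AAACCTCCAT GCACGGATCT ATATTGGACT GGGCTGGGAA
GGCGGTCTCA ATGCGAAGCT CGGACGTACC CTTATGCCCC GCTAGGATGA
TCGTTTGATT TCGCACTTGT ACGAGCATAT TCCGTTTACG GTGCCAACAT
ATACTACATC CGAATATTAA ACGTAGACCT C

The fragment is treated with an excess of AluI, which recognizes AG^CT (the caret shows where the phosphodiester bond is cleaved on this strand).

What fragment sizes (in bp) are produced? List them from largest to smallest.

AluI sites (AGCT) start at positions 15, 55, 117.
AluI cuts after base 2 of each site, so after positions 16, 56, 118.
Linear molecule, 3 cuts → 4 fragments:
  1–16 → 16 bp
  17–56 → 40 bp
  57–118 → 62 bp
  119–231 → 113 bp
Sorted largest to smallest: 113, 62, 40, 16 bp.

113, 62, 40, 16 bp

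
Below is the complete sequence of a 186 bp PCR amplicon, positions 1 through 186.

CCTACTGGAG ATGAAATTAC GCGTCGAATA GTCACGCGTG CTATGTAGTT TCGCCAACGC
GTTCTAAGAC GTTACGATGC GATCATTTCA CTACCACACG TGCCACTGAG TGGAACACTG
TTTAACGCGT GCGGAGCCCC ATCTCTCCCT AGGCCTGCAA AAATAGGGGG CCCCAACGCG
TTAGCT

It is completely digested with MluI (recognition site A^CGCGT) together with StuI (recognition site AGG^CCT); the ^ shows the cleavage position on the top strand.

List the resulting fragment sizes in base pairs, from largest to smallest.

MluI sites (ACGCGT) start at positions 19, 34, 57, 125, 176.
MluI cuts after the first base of each site, so after positions 19, 34, 57, 125, 176.
The StuI site (AGGCCT) starts at position 151.
StuI cuts after base 3 of each site, so after position 153.
Combined cut positions: 19, 34, 57, 125, 153, 176.
Linear molecule, 6 cuts → 7 fragments:
  1–19 → 19 bp
  20–34 → 15 bp
  35–57 → 23 bp
  58–125 → 68 bp
  126–153 → 28 bp
  154–176 → 23 bp
  177–186 → 10 bp
Sorted largest to smallest: 68, 28, 23, 23, 19, 15, 10 bp.

68, 28, 23, 23, 19, 15, 10 bp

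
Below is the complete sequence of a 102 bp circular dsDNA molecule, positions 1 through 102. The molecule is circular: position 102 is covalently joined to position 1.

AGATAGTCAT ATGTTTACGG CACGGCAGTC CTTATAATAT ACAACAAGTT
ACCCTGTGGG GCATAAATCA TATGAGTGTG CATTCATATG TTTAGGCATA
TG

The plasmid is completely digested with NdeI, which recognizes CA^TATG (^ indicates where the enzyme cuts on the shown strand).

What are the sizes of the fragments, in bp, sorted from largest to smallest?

61, 16, 13, 12 bp

NdeI sites (CATATG) start at positions 8, 69, 85, 97.
NdeI cuts after base 2 of each site, so after positions 9, 70, 86, 98.
Circular molecule, 4 cuts → 4 fragments:
  10–70 → 61 bp
  71–86 → 16 bp
  87–98 → 12 bp
  99–102 then 1–9 → 4 + 9 = 13 bp
Sorted largest to smallest: 61, 16, 13, 12 bp.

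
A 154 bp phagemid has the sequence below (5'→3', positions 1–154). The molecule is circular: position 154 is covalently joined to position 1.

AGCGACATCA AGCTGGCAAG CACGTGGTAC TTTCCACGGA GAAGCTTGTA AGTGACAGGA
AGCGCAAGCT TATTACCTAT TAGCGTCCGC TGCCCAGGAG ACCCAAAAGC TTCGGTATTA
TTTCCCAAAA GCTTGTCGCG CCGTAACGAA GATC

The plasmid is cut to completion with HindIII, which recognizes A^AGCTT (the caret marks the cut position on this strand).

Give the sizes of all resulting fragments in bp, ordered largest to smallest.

HindIII sites (AAGCTT) start at positions 42, 66, 107, 129.
HindIII cuts after the first base of each site, so after positions 42, 66, 107, 129.
Circular molecule, 4 cuts → 4 fragments:
  43–66 → 24 bp
  67–107 → 41 bp
  108–129 → 22 bp
  130–154 then 1–42 → 25 + 42 = 67 bp
Sorted largest to smallest: 67, 41, 24, 22 bp.

67, 41, 24, 22 bp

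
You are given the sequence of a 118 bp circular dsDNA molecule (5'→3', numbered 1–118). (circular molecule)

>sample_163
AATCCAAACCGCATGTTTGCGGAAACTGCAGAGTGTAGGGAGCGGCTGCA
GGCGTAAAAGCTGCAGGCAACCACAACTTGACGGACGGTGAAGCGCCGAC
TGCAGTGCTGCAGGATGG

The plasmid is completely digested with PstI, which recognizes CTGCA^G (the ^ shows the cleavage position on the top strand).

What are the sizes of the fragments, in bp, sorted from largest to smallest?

PstI sites (CTGCAG) start at positions 26, 46, 61, 100, 108.
PstI cuts after base 5 of each site (before the last base), so after positions 30, 50, 65, 104, 112.
Circular molecule, 5 cuts → 5 fragments:
  31–50 → 20 bp
  51–65 → 15 bp
  66–104 → 39 bp
  105–112 → 8 bp
  113–118 then 1–30 → 6 + 30 = 36 bp
Sorted largest to smallest: 39, 36, 20, 15, 8 bp.

39, 36, 20, 15, 8 bp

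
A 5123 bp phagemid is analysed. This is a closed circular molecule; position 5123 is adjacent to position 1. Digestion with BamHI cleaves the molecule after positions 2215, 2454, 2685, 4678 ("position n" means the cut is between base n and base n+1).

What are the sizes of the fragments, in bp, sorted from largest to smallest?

2660, 1993, 239, 231 bp

Circular molecule, 4 cuts → 4 fragments:
  2454 − 2215 = 239 bp
  2685 − 2454 = 231 bp
  4678 − 2685 = 1993 bp
  wrap: 5123 − 4678 + 2215 = 2660 bp
Sorted largest to smallest: 2660, 1993, 239, 231 bp.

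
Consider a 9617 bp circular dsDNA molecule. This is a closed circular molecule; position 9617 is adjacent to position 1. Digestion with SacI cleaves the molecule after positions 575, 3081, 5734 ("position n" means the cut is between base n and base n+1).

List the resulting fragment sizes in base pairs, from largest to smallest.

Circular molecule, 3 cuts → 3 fragments:
  3081 − 575 = 2506 bp
  5734 − 3081 = 2653 bp
  wrap: 9617 − 5734 + 575 = 4458 bp
Sorted largest to smallest: 4458, 2653, 2506 bp.

4458, 2653, 2506 bp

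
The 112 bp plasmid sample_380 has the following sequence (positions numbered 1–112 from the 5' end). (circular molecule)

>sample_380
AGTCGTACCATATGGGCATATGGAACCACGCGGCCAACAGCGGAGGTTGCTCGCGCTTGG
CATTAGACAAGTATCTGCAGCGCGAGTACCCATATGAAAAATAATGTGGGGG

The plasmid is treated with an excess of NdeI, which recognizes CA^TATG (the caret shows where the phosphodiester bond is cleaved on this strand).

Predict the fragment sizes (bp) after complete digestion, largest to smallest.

NdeI sites (CATATG) start at positions 9, 17, 91.
NdeI cuts after base 2 of each site, so after positions 10, 18, 92.
Circular molecule, 3 cuts → 3 fragments:
  11–18 → 8 bp
  19–92 → 74 bp
  93–112 then 1–10 → 20 + 10 = 30 bp
Sorted largest to smallest: 74, 30, 8 bp.

74, 30, 8 bp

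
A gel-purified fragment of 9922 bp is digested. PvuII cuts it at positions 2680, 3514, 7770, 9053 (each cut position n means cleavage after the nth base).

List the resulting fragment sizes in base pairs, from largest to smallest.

Linear molecule, 4 cuts → 5 fragments:
  2680 − 0 = 2680 bp
  3514 − 2680 = 834 bp
  7770 − 3514 = 4256 bp
  9053 − 7770 = 1283 bp
  9922 − 9053 = 869 bp
Sorted largest to smallest: 4256, 2680, 1283, 869, 834 bp.

4256, 2680, 1283, 869, 834 bp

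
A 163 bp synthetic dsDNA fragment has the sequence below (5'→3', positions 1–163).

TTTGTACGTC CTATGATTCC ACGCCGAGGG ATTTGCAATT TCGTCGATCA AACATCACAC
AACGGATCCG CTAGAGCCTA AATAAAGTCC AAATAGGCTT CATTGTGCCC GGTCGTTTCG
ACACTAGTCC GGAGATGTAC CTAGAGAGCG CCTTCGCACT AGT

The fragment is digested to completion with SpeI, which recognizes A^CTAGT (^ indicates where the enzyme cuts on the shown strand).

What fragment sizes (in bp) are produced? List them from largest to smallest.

123, 35, 5 bp

SpeI sites (ACTAGT) start at positions 123, 158.
SpeI cuts after the first base of each site, so after positions 123, 158.
Linear molecule, 2 cuts → 3 fragments:
  1–123 → 123 bp
  124–158 → 35 bp
  159–163 → 5 bp
Sorted largest to smallest: 123, 35, 5 bp.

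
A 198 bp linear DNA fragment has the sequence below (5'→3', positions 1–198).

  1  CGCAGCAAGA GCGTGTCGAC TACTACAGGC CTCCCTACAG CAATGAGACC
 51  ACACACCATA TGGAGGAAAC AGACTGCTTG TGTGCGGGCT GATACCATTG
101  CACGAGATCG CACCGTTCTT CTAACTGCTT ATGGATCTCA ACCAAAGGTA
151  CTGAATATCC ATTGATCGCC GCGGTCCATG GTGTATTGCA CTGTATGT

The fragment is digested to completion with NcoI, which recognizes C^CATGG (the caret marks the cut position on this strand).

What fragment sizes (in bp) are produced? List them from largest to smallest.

176, 22 bp

The NcoI site (CCATGG) starts at position 176.
NcoI cuts after the first base of each site, so after position 176.
Linear molecule, 1 cut → 2 fragments:
  1–176 → 176 bp
  177–198 → 22 bp
Sorted largest to smallest: 176, 22 bp.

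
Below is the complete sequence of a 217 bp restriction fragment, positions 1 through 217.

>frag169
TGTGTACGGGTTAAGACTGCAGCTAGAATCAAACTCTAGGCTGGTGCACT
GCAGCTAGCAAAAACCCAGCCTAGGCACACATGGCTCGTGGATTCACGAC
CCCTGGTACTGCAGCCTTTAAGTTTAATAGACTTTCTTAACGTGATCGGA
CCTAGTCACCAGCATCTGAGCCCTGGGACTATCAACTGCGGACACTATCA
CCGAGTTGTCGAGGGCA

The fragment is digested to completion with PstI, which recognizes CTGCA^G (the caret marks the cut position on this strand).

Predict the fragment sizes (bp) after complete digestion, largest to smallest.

PstI sites (CTGCAG) start at positions 17, 49, 109.
PstI cuts after base 5 of each site (before the last base), so after positions 21, 53, 113.
Linear molecule, 3 cuts → 4 fragments:
  1–21 → 21 bp
  22–53 → 32 bp
  54–113 → 60 bp
  114–217 → 104 bp
Sorted largest to smallest: 104, 60, 32, 21 bp.

104, 60, 32, 21 bp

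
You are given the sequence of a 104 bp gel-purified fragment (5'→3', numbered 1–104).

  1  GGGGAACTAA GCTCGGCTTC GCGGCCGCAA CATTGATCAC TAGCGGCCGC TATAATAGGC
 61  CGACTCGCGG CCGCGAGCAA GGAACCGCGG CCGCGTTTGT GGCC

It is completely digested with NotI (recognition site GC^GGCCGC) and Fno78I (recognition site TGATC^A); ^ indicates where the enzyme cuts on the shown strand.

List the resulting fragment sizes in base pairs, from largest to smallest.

NotI sites (GCGGCCGC) start at positions 21, 43, 67, 87.
NotI cuts after base 2 of each site, so after positions 22, 44, 68, 88.
The Fno78I site (TGATCA) starts at position 34.
Fno78I cuts after base 5 of each site (before the last base), so after position 38.
Combined cut positions: 22, 38, 44, 68, 88.
Linear molecule, 5 cuts → 6 fragments:
  1–22 → 22 bp
  23–38 → 16 bp
  39–44 → 6 bp
  45–68 → 24 bp
  69–88 → 20 bp
  89–104 → 16 bp
Sorted largest to smallest: 24, 22, 20, 16, 16, 6 bp.

24, 22, 20, 16, 16, 6 bp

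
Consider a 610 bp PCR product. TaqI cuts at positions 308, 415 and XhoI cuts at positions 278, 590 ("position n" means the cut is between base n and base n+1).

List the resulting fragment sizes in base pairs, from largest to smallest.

278, 175, 107, 30, 20 bp

Combined cut positions (sorted): 278, 308, 415, 590.
Linear molecule, 4 cuts → 5 fragments:
  278 − 0 = 278 bp
  308 − 278 = 30 bp
  415 − 308 = 107 bp
  590 − 415 = 175 bp
  610 − 590 = 20 bp
Sorted largest to smallest: 278, 175, 107, 30, 20 bp.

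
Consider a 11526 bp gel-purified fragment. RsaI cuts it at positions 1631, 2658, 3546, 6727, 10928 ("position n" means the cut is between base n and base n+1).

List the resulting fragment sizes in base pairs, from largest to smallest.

Linear molecule, 5 cuts → 6 fragments:
  1631 − 0 = 1631 bp
  2658 − 1631 = 1027 bp
  3546 − 2658 = 888 bp
  6727 − 3546 = 3181 bp
  10928 − 6727 = 4201 bp
  11526 − 10928 = 598 bp
Sorted largest to smallest: 4201, 3181, 1631, 1027, 888, 598 bp.

4201, 3181, 1631, 1027, 888, 598 bp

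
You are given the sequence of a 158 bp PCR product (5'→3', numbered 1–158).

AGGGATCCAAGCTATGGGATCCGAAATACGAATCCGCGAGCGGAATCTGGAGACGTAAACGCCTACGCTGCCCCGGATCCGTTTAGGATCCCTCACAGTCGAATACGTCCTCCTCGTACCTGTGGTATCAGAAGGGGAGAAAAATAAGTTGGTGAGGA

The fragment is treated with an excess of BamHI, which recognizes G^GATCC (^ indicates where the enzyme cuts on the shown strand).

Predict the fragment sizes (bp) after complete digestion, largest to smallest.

72, 58, 14, 11, 3 bp

BamHI sites (GGATCC) start at positions 3, 17, 75, 86.
BamHI cuts after the first base of each site, so after positions 3, 17, 75, 86.
Linear molecule, 4 cuts → 5 fragments:
  1–3 → 3 bp
  4–17 → 14 bp
  18–75 → 58 bp
  76–86 → 11 bp
  87–158 → 72 bp
Sorted largest to smallest: 72, 58, 14, 11, 3 bp.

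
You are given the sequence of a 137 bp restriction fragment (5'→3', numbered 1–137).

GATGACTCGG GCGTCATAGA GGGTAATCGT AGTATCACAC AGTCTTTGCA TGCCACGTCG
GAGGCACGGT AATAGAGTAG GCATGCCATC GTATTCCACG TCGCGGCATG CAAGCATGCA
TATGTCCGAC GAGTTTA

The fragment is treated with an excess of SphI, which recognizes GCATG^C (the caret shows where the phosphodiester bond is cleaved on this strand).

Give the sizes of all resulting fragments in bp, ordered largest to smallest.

SphI sites (GCATGC) start at positions 48, 81, 106, 114.
SphI cuts after base 5 of each site (before the last base), so after positions 52, 85, 110, 118.
Linear molecule, 4 cuts → 5 fragments:
  1–52 → 52 bp
  53–85 → 33 bp
  86–110 → 25 bp
  111–118 → 8 bp
  119–137 → 19 bp
Sorted largest to smallest: 52, 33, 25, 19, 8 bp.

52, 33, 25, 19, 8 bp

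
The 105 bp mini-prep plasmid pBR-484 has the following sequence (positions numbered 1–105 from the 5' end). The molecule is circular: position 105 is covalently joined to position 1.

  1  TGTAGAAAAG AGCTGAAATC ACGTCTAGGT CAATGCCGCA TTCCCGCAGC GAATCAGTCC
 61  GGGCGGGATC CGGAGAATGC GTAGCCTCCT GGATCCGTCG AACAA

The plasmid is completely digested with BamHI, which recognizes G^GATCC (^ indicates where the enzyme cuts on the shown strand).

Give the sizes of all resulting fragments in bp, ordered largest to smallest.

80, 25 bp

BamHI sites (GGATCC) start at positions 66, 91.
BamHI cuts after the first base of each site, so after positions 66, 91.
Circular molecule, 2 cuts → 2 fragments:
  67–91 → 25 bp
  92–105 then 1–66 → 14 + 66 = 80 bp
Sorted largest to smallest: 80, 25 bp.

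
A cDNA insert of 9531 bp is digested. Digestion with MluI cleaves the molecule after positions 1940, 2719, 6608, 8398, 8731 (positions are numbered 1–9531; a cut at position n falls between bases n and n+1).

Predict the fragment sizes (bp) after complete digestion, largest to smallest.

Linear molecule, 5 cuts → 6 fragments:
  1940 − 0 = 1940 bp
  2719 − 1940 = 779 bp
  6608 − 2719 = 3889 bp
  8398 − 6608 = 1790 bp
  8731 − 8398 = 333 bp
  9531 − 8731 = 800 bp
Sorted largest to smallest: 3889, 1940, 1790, 800, 779, 333 bp.

3889, 1940, 1790, 800, 779, 333 bp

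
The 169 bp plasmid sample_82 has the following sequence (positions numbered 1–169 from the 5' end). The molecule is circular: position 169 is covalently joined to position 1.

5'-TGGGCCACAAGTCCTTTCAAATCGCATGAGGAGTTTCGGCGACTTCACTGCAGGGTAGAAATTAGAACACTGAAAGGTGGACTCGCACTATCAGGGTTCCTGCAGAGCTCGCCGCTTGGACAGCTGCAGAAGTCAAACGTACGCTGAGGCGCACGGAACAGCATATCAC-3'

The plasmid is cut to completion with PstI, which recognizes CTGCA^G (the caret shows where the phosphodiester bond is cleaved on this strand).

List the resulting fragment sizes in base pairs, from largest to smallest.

PstI sites (CTGCAG) start at positions 48, 100, 124.
PstI cuts after base 5 of each site (before the last base), so after positions 52, 104, 128.
Circular molecule, 3 cuts → 3 fragments:
  53–104 → 52 bp
  105–128 → 24 bp
  129–169 then 1–52 → 41 + 52 = 93 bp
Sorted largest to smallest: 93, 52, 24 bp.

93, 52, 24 bp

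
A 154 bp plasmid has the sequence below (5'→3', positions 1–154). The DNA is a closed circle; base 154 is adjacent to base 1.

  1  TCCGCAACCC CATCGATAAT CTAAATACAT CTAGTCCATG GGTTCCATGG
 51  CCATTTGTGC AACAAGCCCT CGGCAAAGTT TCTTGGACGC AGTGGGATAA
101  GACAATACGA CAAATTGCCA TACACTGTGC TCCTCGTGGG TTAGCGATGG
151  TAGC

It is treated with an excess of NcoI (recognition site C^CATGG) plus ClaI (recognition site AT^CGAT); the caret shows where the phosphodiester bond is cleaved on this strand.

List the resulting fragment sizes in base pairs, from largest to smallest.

122, 23, 9 bp

NcoI sites (CCATGG) start at positions 36, 45.
NcoI cuts after the first base of each site, so after positions 36, 45.
The ClaI site (ATCGAT) starts at position 12.
ClaI cuts after base 2 of each site, so after position 13.
Combined cut positions: 13, 36, 45.
Circular molecule, 3 cuts → 3 fragments:
  14–36 → 23 bp
  37–45 → 9 bp
  46–154 then 1–13 → 109 + 13 = 122 bp
Sorted largest to smallest: 122, 23, 9 bp.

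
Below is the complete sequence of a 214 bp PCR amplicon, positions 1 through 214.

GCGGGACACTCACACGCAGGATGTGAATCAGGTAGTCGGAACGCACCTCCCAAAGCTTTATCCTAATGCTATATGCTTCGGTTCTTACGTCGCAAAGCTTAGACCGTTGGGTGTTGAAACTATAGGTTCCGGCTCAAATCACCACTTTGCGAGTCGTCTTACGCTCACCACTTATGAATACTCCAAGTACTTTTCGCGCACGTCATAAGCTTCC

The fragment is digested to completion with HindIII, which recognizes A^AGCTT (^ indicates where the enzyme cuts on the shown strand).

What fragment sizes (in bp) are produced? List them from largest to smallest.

HindIII sites (AAGCTT) start at positions 53, 95, 207.
HindIII cuts after the first base of each site, so after positions 53, 95, 207.
Linear molecule, 3 cuts → 4 fragments:
  1–53 → 53 bp
  54–95 → 42 bp
  96–207 → 112 bp
  208–214 → 7 bp
Sorted largest to smallest: 112, 53, 42, 7 bp.

112, 53, 42, 7 bp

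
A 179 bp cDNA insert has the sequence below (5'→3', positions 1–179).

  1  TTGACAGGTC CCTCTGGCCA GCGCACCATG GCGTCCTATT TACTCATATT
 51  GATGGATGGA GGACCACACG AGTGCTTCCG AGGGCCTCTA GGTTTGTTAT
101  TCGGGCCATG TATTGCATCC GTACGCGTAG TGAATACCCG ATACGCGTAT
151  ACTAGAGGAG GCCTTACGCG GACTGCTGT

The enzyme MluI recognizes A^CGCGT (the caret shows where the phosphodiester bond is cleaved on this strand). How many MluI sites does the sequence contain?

ACGCGT occurs starting at positions 123, 143.
MluI cuts at 2 sites.

2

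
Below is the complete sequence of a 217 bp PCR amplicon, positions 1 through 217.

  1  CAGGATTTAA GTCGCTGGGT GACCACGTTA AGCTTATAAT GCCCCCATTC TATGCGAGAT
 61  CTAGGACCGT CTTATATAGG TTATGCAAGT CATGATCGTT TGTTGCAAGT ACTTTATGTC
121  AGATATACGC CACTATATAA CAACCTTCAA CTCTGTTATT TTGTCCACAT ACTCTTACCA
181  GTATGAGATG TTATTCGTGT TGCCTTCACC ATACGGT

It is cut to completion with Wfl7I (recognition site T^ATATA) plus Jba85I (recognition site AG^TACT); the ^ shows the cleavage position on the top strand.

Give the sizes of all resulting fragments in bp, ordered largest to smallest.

Wfl7I sites (TATATA) start at positions 73, 134.
Wfl7I cuts after the first base of each site, so after positions 73, 134.
The Jba85I site (AGTACT) starts at position 108.
Jba85I cuts after base 2 of each site, so after position 109.
Combined cut positions: 73, 109, 134.
Linear molecule, 3 cuts → 4 fragments:
  1–73 → 73 bp
  74–109 → 36 bp
  110–134 → 25 bp
  135–217 → 83 bp
Sorted largest to smallest: 83, 73, 36, 25 bp.

83, 73, 36, 25 bp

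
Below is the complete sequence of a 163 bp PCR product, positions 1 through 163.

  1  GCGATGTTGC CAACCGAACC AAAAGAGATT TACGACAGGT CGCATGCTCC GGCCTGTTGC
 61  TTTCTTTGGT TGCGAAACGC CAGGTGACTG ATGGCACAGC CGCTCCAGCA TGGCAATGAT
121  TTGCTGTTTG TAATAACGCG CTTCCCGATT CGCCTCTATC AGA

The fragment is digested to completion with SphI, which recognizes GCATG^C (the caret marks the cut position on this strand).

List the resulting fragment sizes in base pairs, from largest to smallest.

The SphI site (GCATGC) starts at position 42.
SphI cuts after base 5 of each site (before the last base), so after position 46.
Linear molecule, 1 cut → 2 fragments:
  1–46 → 46 bp
  47–163 → 117 bp
Sorted largest to smallest: 117, 46 bp.

117, 46 bp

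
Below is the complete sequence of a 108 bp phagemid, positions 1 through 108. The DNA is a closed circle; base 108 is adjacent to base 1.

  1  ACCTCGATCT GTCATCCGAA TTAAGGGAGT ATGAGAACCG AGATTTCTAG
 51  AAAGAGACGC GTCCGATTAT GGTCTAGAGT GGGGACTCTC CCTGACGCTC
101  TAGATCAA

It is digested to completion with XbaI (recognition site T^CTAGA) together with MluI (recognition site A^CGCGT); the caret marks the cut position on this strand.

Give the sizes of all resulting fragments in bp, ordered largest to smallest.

XbaI sites (TCTAGA) start at positions 46, 73, 99.
XbaI cuts after the first base of each site, so after positions 46, 73, 99.
The MluI site (ACGCGT) starts at position 57.
MluI cuts after the first base of each site, so after position 57.
Combined cut positions: 46, 57, 73, 99.
Circular molecule, 4 cuts → 4 fragments:
  47–57 → 11 bp
  58–73 → 16 bp
  74–99 → 26 bp
  100–108 then 1–46 → 9 + 46 = 55 bp
Sorted largest to smallest: 55, 26, 16, 11 bp.

55, 26, 16, 11 bp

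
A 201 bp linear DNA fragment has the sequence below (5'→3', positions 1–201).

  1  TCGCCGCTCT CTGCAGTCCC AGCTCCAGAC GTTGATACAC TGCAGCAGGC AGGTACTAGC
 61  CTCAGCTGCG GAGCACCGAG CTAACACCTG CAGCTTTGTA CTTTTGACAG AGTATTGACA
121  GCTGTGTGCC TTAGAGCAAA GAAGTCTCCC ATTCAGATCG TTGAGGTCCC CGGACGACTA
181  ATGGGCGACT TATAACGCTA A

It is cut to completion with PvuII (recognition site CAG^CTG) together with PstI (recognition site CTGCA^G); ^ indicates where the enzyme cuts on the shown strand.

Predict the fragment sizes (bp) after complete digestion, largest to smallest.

PvuII sites (CAGCTG) start at positions 63, 119.
PvuII cuts after base 3 of each site, so after positions 65, 121.
PstI sites (CTGCAG) start at positions 11, 40, 88.
PstI cuts after base 5 of each site (before the last base), so after positions 15, 44, 92.
Combined cut positions: 15, 44, 65, 92, 121.
Linear molecule, 5 cuts → 6 fragments:
  1–15 → 15 bp
  16–44 → 29 bp
  45–65 → 21 bp
  66–92 → 27 bp
  93–121 → 29 bp
  122–201 → 80 bp
Sorted largest to smallest: 80, 29, 29, 27, 21, 15 bp.

80, 29, 29, 27, 21, 15 bp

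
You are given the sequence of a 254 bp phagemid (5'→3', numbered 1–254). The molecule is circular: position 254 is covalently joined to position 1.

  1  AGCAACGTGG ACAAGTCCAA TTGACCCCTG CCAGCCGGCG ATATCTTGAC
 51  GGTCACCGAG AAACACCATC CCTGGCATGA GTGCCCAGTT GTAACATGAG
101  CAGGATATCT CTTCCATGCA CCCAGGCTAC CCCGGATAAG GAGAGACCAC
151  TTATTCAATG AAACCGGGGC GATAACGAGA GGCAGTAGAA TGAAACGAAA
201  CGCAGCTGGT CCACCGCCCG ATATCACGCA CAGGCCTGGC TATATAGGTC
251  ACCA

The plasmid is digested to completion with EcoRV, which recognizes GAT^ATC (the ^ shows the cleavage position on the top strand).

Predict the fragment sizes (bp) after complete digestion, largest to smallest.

116, 74, 64 bp

EcoRV sites (GATATC) start at positions 40, 104, 220.
EcoRV cuts after base 3 of each site, so after positions 42, 106, 222.
Circular molecule, 3 cuts → 3 fragments:
  43–106 → 64 bp
  107–222 → 116 bp
  223–254 then 1–42 → 32 + 42 = 74 bp
Sorted largest to smallest: 116, 74, 64 bp.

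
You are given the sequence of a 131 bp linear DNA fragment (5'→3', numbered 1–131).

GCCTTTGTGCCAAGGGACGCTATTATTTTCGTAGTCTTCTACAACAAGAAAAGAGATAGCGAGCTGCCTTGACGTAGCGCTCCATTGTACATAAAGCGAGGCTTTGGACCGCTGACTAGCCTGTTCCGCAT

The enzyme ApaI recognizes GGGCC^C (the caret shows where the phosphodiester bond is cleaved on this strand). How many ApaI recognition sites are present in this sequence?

0

No occurrence of GGGCCC is present in the sequence.
ApaI does not cut: 0 sites.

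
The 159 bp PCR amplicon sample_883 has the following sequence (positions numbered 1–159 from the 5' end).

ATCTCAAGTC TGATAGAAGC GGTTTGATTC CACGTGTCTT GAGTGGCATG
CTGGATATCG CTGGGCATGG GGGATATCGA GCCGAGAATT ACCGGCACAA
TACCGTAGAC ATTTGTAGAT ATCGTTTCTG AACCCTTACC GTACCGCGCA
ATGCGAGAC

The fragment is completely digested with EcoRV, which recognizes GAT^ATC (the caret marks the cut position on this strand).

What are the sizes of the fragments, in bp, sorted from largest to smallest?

56, 45, 39, 19 bp

EcoRV sites (GATATC) start at positions 54, 73, 118.
EcoRV cuts after base 3 of each site, so after positions 56, 75, 120.
Linear molecule, 3 cuts → 4 fragments:
  1–56 → 56 bp
  57–75 → 19 bp
  76–120 → 45 bp
  121–159 → 39 bp
Sorted largest to smallest: 56, 45, 39, 19 bp.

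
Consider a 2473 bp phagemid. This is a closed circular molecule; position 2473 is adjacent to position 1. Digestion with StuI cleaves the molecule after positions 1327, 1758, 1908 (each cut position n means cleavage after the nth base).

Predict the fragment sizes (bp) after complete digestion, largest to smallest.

1892, 431, 150 bp

Circular molecule, 3 cuts → 3 fragments:
  1758 − 1327 = 431 bp
  1908 − 1758 = 150 bp
  wrap: 2473 − 1908 + 1327 = 1892 bp
Sorted largest to smallest: 1892, 431, 150 bp.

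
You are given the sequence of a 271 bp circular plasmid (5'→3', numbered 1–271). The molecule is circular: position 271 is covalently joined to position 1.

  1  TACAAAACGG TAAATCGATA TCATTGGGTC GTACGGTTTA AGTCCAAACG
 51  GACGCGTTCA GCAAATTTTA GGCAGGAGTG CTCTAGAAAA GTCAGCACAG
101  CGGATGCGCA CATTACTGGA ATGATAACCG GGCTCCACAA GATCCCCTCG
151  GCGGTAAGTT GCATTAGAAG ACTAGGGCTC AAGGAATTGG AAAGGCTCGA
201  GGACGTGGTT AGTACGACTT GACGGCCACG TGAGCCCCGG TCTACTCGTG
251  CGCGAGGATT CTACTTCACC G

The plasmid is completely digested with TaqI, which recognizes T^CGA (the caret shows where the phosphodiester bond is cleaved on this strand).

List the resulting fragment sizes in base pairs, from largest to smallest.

182, 89 bp

TaqI sites (TCGA) start at positions 15, 197.
TaqI cuts after the first base of each site, so after positions 15, 197.
Circular molecule, 2 cuts → 2 fragments:
  16–197 → 182 bp
  198–271 then 1–15 → 74 + 15 = 89 bp
Sorted largest to smallest: 182, 89 bp.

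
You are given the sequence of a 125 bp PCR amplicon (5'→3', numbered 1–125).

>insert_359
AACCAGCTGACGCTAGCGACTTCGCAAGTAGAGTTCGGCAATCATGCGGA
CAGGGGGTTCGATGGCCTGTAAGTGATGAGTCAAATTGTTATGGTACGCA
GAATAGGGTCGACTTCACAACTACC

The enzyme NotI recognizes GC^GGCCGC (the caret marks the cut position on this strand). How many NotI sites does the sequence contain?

0

No occurrence of GCGGCCGC is present in the sequence.
NotI does not cut: 0 sites.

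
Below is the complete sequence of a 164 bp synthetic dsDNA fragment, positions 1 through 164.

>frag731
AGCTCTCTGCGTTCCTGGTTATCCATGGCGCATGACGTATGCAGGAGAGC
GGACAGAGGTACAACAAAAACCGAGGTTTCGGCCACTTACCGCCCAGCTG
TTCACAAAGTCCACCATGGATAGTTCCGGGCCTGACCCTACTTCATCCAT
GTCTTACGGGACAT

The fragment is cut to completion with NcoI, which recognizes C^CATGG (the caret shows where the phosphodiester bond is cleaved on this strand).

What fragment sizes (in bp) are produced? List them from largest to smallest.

NcoI sites (CCATGG) start at positions 23, 114.
NcoI cuts after the first base of each site, so after positions 23, 114.
Linear molecule, 2 cuts → 3 fragments:
  1–23 → 23 bp
  24–114 → 91 bp
  115–164 → 50 bp
Sorted largest to smallest: 91, 50, 23 bp.

91, 50, 23 bp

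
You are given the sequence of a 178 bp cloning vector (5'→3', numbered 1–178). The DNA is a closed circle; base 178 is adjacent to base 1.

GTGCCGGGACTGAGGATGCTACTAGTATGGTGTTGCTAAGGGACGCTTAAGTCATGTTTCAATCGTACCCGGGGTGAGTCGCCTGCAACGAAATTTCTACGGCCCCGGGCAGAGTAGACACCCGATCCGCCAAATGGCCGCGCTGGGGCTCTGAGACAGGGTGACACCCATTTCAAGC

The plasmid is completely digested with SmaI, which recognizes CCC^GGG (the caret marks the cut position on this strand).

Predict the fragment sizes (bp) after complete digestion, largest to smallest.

SmaI sites (CCCGGG) start at positions 68, 104.
SmaI cuts after base 3 of each site, so after positions 70, 106.
Circular molecule, 2 cuts → 2 fragments:
  71–106 → 36 bp
  107–178 then 1–70 → 72 + 70 = 142 bp
Sorted largest to smallest: 142, 36 bp.

142, 36 bp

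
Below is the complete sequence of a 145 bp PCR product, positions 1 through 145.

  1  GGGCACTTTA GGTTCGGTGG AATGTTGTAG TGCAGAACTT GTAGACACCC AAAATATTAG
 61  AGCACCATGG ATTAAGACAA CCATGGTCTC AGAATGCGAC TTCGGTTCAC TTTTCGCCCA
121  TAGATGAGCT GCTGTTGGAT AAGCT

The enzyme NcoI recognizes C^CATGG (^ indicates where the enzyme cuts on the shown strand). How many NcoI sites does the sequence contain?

CCATGG occurs starting at positions 65, 81.
NcoI cuts at 2 sites.

2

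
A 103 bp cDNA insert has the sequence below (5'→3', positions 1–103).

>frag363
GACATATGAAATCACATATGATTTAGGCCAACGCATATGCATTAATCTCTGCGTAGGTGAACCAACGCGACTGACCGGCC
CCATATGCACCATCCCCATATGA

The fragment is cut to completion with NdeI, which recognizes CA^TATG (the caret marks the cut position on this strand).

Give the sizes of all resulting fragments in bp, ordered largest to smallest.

NdeI sites (CATATG) start at positions 3, 15, 34, 82, 97.
NdeI cuts after base 2 of each site, so after positions 4, 16, 35, 83, 98.
Linear molecule, 5 cuts → 6 fragments:
  1–4 → 4 bp
  5–16 → 12 bp
  17–35 → 19 bp
  36–83 → 48 bp
  84–98 → 15 bp
  99–103 → 5 bp
Sorted largest to smallest: 48, 19, 15, 12, 5, 4 bp.

48, 19, 15, 12, 5, 4 bp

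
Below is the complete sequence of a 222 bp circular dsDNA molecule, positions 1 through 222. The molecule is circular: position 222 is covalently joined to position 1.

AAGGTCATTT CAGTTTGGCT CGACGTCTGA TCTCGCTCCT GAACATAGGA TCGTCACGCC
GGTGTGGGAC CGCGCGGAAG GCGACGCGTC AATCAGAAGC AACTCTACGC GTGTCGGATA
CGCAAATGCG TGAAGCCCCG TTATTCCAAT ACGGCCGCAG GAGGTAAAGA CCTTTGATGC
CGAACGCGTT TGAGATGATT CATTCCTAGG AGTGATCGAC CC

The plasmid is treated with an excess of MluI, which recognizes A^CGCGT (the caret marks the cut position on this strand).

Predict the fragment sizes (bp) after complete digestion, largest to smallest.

122, 77, 23 bp

MluI sites (ACGCGT) start at positions 84, 107, 184.
MluI cuts after the first base of each site, so after positions 84, 107, 184.
Circular molecule, 3 cuts → 3 fragments:
  85–107 → 23 bp
  108–184 → 77 bp
  185–222 then 1–84 → 38 + 84 = 122 bp
Sorted largest to smallest: 122, 77, 23 bp.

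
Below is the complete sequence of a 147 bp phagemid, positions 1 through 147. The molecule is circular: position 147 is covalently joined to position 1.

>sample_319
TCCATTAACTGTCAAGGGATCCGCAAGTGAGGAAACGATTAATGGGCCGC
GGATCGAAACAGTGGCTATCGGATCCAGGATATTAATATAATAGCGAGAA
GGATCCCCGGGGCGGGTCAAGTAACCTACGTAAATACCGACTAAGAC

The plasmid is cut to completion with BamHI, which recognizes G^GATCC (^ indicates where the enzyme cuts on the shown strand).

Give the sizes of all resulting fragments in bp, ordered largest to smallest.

BamHI sites (GGATCC) start at positions 17, 71, 101.
BamHI cuts after the first base of each site, so after positions 17, 71, 101.
Circular molecule, 3 cuts → 3 fragments:
  18–71 → 54 bp
  72–101 → 30 bp
  102–147 then 1–17 → 46 + 17 = 63 bp
Sorted largest to smallest: 63, 54, 30 bp.

63, 54, 30 bp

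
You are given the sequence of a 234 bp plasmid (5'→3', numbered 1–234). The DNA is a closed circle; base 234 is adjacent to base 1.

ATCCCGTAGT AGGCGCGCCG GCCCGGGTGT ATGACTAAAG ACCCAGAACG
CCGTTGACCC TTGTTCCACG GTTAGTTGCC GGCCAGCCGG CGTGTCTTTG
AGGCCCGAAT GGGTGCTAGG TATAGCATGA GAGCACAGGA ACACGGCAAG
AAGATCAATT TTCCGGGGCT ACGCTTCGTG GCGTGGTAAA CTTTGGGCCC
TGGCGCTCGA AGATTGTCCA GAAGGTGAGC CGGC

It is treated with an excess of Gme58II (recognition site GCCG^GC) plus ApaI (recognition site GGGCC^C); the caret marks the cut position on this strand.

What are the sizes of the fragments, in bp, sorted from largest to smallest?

110, 61, 33, 22, 8 bp

Gme58II sites (GCCGGC) start at positions 17, 78, 86, 229.
Gme58II cuts after base 4 of each site, so after positions 20, 81, 89, 232.
The ApaI site (GGGCCC) starts at position 195.
ApaI cuts after base 5 of each site (before the last base), so after position 199.
Combined cut positions: 20, 81, 89, 199, 232.
Circular molecule, 5 cuts → 5 fragments:
  21–81 → 61 bp
  82–89 → 8 bp
  90–199 → 110 bp
  200–232 → 33 bp
  233–234 then 1–20 → 2 + 20 = 22 bp
Sorted largest to smallest: 110, 61, 33, 22, 8 bp.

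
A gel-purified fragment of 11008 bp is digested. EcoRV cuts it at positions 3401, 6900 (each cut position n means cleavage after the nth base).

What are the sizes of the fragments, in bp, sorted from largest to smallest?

Linear molecule, 2 cuts → 3 fragments:
  3401 − 0 = 3401 bp
  6900 − 3401 = 3499 bp
  11008 − 6900 = 4108 bp
Sorted largest to smallest: 4108, 3499, 3401 bp.

4108, 3499, 3401 bp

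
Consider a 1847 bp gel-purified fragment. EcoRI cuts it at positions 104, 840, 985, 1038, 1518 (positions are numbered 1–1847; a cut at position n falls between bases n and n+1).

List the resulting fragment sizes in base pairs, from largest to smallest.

Linear molecule, 5 cuts → 6 fragments:
  104 − 0 = 104 bp
  840 − 104 = 736 bp
  985 − 840 = 145 bp
  1038 − 985 = 53 bp
  1518 − 1038 = 480 bp
  1847 − 1518 = 329 bp
Sorted largest to smallest: 736, 480, 329, 145, 104, 53 bp.

736, 480, 329, 145, 104, 53 bp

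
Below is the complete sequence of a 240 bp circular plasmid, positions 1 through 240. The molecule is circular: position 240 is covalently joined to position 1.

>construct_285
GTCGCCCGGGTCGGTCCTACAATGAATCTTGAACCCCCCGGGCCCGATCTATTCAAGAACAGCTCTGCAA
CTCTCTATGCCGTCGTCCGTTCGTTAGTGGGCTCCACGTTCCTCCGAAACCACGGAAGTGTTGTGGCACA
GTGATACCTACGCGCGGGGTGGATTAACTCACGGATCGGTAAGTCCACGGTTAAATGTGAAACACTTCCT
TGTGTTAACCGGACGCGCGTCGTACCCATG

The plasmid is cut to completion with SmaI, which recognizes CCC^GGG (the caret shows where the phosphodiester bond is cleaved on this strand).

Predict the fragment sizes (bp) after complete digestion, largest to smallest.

208, 32 bp

SmaI sites (CCCGGG) start at positions 5, 37.
SmaI cuts after base 3 of each site, so after positions 7, 39.
Circular molecule, 2 cuts → 2 fragments:
  8–39 → 32 bp
  40–240 then 1–7 → 201 + 7 = 208 bp
Sorted largest to smallest: 208, 32 bp.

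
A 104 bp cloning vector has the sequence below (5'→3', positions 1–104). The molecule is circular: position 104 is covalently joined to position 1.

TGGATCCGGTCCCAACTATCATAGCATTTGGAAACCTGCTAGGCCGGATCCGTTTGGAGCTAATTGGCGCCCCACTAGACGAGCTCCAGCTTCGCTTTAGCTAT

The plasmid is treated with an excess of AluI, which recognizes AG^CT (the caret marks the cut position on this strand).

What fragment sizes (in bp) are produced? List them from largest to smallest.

AluI sites (AGCT) start at positions 58, 82, 88, 99.
AluI cuts after base 2 of each site, so after positions 59, 83, 89, 100.
Circular molecule, 4 cuts → 4 fragments:
  60–83 → 24 bp
  84–89 → 6 bp
  90–100 → 11 bp
  101–104 then 1–59 → 4 + 59 = 63 bp
Sorted largest to smallest: 63, 24, 11, 6 bp.

63, 24, 11, 6 bp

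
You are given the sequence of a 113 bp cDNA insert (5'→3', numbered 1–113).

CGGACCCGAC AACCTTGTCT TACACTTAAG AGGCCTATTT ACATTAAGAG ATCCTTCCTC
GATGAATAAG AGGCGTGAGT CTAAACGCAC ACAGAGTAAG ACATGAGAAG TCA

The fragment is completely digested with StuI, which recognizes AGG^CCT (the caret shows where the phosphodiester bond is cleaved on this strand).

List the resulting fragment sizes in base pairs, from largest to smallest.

80, 33 bp

The StuI site (AGGCCT) starts at position 31.
StuI cuts after base 3 of each site, so after position 33.
Linear molecule, 1 cut → 2 fragments:
  1–33 → 33 bp
  34–113 → 80 bp
Sorted largest to smallest: 80, 33 bp.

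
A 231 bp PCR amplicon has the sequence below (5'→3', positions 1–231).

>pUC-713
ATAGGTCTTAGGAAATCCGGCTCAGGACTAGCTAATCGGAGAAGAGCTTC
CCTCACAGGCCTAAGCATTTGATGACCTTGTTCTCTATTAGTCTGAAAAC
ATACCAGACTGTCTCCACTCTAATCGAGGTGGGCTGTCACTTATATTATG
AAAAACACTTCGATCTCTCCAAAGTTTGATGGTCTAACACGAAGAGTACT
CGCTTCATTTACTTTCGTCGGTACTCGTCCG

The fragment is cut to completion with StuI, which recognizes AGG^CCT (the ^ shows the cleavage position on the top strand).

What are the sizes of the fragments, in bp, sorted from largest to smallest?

The StuI site (AGGCCT) starts at position 57.
StuI cuts after base 3 of each site, so after position 59.
Linear molecule, 1 cut → 2 fragments:
  1–59 → 59 bp
  60–231 → 172 bp
Sorted largest to smallest: 172, 59 bp.

172, 59 bp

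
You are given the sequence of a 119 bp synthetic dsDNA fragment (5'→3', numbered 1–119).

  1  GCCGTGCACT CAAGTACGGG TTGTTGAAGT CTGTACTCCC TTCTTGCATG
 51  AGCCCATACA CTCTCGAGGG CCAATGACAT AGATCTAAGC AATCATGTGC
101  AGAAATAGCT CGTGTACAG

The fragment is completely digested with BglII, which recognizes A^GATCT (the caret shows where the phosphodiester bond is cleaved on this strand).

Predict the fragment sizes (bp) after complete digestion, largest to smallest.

The BglII site (AGATCT) starts at position 81.
BglII cuts after the first base of each site, so after position 81.
Linear molecule, 1 cut → 2 fragments:
  1–81 → 81 bp
  82–119 → 38 bp
Sorted largest to smallest: 81, 38 bp.

81, 38 bp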